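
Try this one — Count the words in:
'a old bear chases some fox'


Split into words: a | old | bear | chases | some | fox = 6 words.

6


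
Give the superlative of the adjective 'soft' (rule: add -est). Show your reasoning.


Apply superlative formation (add -est): 'soft' -> 'softest'.

softest


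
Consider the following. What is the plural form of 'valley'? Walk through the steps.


Apply rule: Add -s. 'valley' becomes 'valleys'.

valleys


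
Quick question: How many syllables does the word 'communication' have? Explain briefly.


Break 'communication' into syllables: com-mu-ni-ca-tion -> com | mu | ni | ca | tion = 5 syllables

5 syllables


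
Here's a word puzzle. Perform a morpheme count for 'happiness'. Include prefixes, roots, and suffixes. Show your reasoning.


Decomposition: happy (root) + -ness (suffix) = 2 morpheme(s)

2 morphemes


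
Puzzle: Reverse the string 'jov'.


Reverse 'jov' character by character: 'voj'.

voj


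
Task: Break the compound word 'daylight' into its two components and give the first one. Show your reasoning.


Split 'daylight' into 'day' + 'light'. The first part is 'day'.

day


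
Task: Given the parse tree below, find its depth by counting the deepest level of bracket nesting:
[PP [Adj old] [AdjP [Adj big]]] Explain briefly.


Count bracket nesting levels:
'[' at pos 0: depth = 1
'[' at pos 4: depth = 2
'[' at pos 14: depth = 2
'[' at pos 20: depth = 3
Maximum depth reached: 3

3


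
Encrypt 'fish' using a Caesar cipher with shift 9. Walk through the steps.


Shift each letter by 9: f -> o, i -> r, s -> b, h -> q. Result: 'orbq'.

orbq


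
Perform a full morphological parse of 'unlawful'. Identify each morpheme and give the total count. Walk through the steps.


Step 1: Identify prefix: 'un' (meaning: not/reverse)
Step 2: Identify root: 'law'
Step 3: Identify suffix(es): 'ful'
Decomposition: un- (prefix: not/reverse) + law (root) + -ful (suffix: full of)
Total morphemes: 3

3 morphemes (un- (prefix: not/reverse) + law (root) + -ful (suffix: full of))


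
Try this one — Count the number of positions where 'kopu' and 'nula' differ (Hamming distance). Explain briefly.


Alignment:
Position 1: 'k' vs 'n' = DIFFER
Position 2: 'o' vs 'u' = DIFFER
Position 3: 'p' vs 'l' = DIFFER
Position 4: 'u' vs 'a' = DIFFER
Total differences: 4

4


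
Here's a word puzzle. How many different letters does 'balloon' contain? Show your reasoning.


Unique letters in 'balloon': {a, b, l, n, o} = 5 distinct letters.

5


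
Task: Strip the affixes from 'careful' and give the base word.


Remove suffix '-ful' from 'careful' to get root 'care'.

care


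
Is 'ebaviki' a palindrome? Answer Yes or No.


Forward: 'ebaviki'
Reversed: 'ikivabe'
They differ.

No


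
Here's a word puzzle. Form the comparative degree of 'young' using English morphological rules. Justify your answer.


Apply comparative formation (add -er): 'young' -> 'younger'.

younger


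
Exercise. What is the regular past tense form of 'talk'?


Apply rule: Add -ed. 'talk' becomes 'talked'.

talked


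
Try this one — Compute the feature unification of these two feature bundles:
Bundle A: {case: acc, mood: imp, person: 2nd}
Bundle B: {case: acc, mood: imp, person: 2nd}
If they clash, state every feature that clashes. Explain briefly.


Compare features:
case: A=acc vs B=acc -> unified: acc
mood: A=imp vs B=imp -> unified: imp
person: A=2nd vs B=2nd -> unified: 2nd
No clashes found.

Unified: {case: acc, mood: imp, person: 2nd}


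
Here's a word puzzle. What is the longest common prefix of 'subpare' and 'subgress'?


Compare from the start: 3 characters match: 'sub'. Mismatch at position 4: 'p' vs 'g'.

sub


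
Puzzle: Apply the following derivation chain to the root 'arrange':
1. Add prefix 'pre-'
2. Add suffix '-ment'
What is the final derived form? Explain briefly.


Step 1: Add prefix 'pre-' to 'arrange' = 'prearrange'
Step 2: Add suffix '-ment' to 'prearrange' = 'prearrangement'

prearrangement


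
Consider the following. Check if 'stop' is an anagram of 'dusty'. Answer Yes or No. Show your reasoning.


Sorted letters of 'stop': 'opst'
Sorted letters of 'dusty': 'dstuy'
They do not match.

No


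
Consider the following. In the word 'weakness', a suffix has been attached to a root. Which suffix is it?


The word 'weakness' = 'weak' (root) + '-ness' (suffix). The suffix is '-ness'.

ness


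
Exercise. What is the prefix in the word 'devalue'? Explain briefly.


The word 'devalue' = 'de' (prefix) + 'value' (root). The prefix is 'de'.

de


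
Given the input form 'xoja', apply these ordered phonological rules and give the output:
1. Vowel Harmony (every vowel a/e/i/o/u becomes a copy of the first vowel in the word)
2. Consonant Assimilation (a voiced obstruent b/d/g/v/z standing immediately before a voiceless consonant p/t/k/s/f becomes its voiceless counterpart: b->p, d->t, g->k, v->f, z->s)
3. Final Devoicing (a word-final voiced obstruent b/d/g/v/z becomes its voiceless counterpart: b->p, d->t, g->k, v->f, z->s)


Starting form: 'xoja'
Rule 1: Vowel Harmony: all vowels become 'o' (matching first vowel). 'xoja' -> 'xojo'
Rule 2: Consonant Assimilation: no voiced obstruent (b/d/g/v/z) stands immediately before a voiceless consonant (p/t/k/s/f). No change.
Rule 3: Final Devoicing: the word ends in the vowel 'o', not a consonant. No change.
Final form: 'xojo'

xojo


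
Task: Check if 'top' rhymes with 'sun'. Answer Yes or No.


Rime (stressed vowel + following sounds) of 'top': -op = /ɒp/
Rime of 'sun': -un = /ʌn/
/ɒp/ and /ʌn/ are different ending sounds, so the words do not rhyme.

No


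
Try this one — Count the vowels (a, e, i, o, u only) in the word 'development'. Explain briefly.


Vowels in 'development': e, e, o, e = 4 vowels.

4


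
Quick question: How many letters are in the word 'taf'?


Spell out 'taf' and number each letter: t(1), a(2), f(3). Total: 3 letters.

3


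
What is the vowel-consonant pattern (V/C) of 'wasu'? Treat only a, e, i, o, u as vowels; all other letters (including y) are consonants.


Letter mapping: w = C, a = V, s = C, u = V.

CVCV


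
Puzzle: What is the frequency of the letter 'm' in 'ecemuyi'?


Letter 'm' in 'ecemuyi': found at position(s) 4 = 1 occurrence(s).

1


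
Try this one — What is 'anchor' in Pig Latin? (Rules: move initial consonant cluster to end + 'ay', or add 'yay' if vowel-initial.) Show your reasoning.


'anchor' starts with a vowel, so add 'yay': 'anchoryay'.

anchoryay


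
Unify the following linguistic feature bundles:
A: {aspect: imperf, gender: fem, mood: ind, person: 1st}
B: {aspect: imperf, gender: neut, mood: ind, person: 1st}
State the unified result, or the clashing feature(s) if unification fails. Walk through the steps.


Compare features:
aspect: A=imperf vs B=imperf -> unified: imperf
gender: A=fem vs B=neut -> CLASH
mood: A=ind vs B=ind -> unified: ind
person: A=1st vs B=1st -> unified: 1st
Clash detected on feature 'gender' (fem vs neut); unification fails.

CLASH on 'gender' (fem vs neut)


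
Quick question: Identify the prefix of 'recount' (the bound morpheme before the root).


The word 'recount' = 're' (prefix) + 'count' (root). The prefix is 're'.

re


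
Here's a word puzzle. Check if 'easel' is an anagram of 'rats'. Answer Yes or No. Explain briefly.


Sorted letters of 'easel': 'aeels'
Sorted letters of 'rats': 'arst'
They do not match.

No


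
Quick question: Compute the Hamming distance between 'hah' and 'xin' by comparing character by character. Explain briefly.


Alignment:
Position 1: 'h' vs 'x' = DIFFER
Position 2: 'a' vs 'i' = DIFFER
Position 3: 'h' vs 'n' = DIFFER
Total differences: 3

3


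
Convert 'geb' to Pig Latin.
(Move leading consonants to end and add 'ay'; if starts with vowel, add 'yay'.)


'geb': move consonant cluster 'g' to end and add 'ay': 'ebgay'.

ebgay


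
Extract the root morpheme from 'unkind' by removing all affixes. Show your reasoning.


Remove prefix 'un' from 'unkind' to get root 'kind'.

kind


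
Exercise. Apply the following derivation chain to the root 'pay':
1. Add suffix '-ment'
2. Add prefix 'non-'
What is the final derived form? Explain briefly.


Step 1: Add suffix '-ment' to 'pay' = 'payment'
Step 2: Add prefix 'non-' to 'payment' = 'nonpayment'

nonpayment


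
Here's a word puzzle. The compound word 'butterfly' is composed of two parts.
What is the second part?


Split 'butterfly' into 'butter' + 'fly'. The second part is 'fly'.

fly


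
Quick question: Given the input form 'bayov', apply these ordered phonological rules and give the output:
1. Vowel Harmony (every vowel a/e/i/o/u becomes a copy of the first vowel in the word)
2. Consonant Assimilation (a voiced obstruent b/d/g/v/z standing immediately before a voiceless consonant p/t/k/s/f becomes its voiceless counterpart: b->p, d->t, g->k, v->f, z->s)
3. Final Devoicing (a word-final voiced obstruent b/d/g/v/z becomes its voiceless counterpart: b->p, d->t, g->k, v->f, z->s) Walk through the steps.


Starting form: 'bayov'
Rule 1: Vowel Harmony: all vowels become 'a' (matching first vowel). 'bayov' -> 'bayav'
Rule 2: Consonant Assimilation: no voiced obstruent (b/d/g/v/z) stands immediately before a voiceless consonant (p/t/k/s/f). No change.
Rule 3: Final Devoicing: word-final voiced obstruent 'v' becomes voiceless 'f'. 'bayav' -> 'bayaf'
Final form: 'bayaf'

bayaf


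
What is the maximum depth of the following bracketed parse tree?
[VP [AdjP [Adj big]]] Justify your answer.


Count bracket nesting levels:
'[' at pos 0: depth = 1
'[' at pos 4: depth = 2
'[' at pos 10: depth = 3
Maximum depth reached: 3

3


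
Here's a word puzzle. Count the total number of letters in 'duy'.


Spell out 'duy' and number each letter: d(1), u(2), y(3). Total: 3 letters.

3


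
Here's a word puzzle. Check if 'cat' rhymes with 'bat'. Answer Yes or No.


Rime (stressed vowel + following sounds) of 'cat': -at = /æt/
Rime of 'bat': -at = /æt/
/æt/ and /æt/ are the same ending sound, so the words rhyme.

Yes


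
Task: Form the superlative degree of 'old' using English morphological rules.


Apply superlative formation (add -est): 'old' -> 'oldest'.

oldest


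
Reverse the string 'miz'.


Reverse 'miz' character by character: 'zim'.

zim


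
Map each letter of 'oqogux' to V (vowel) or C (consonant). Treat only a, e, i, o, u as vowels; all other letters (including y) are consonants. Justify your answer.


Letter mapping: o = V, q = C, o = V, g = C, u = V, x = C.

VCVCVC


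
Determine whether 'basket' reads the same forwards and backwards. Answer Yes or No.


Forward: 'basket'
Reversed: 'teksab'
They differ.

No


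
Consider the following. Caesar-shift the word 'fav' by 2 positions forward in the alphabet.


Shift each letter by 2: f -> h, a -> c, v -> x. Result: 'hcx'.

hcx


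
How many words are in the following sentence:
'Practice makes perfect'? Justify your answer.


Split into words: Practice | makes | perfect = 3 words.

3


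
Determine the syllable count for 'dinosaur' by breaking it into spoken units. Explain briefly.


Break 'dinosaur' into syllables: di-no-saur -> di | no | saur = 3 syllables

3 syllables


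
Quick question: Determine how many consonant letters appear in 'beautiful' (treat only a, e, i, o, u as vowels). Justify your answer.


Consonants in 'beautiful': b, t, f, l = 4 consonants.

4


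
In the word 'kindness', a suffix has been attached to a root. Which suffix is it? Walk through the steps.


The word 'kindness' = 'kind' (root) + '-ness' (suffix). The suffix is '-ness'.

ness


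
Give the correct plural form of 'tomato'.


Apply rule: Add -es (consonant + o). 'tomato' becomes 'tomatoes'.

tomatoes


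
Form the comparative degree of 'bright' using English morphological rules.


Apply comparative formation (add -er): 'bright' -> 'brighter'.

brighter


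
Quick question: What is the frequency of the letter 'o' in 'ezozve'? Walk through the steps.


Letter 'o' in 'ezozve': found at position(s) 3 = 1 occurrence(s).

1


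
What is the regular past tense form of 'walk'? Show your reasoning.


Apply rule: Add -ed. 'walk' becomes 'walked'.

walked


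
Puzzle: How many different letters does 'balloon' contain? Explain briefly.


Unique letters in 'balloon': {a, b, l, n, o} = 5 distinct letters.

5


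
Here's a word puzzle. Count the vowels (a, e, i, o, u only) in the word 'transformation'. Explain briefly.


Vowels in 'transformation': a, o, a, i, o = 5 vowels.

5


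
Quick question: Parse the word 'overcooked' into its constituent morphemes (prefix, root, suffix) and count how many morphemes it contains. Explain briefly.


Step 1: Identify prefix: 'over' (meaning: excessively)
Step 2: Identify root: 'cook'
Step 3: Identify suffix(es): 'ed'
Decomposition: over- (prefix: excessively) + cook (root) + -ed (suffix: past)
Total morphemes: 3

3 morphemes (over- (prefix: excessively) + cook (root) + -ed (suffix: past))


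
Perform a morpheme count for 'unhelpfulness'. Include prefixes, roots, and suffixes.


Decomposition: un- (prefix) + help (root) + -ful (suffix) + -ness (suffix) = 4 morpheme(s)

4 morphemes


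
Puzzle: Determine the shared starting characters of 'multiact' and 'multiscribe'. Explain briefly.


Compare from the start: 5 characters match: 'multi'. Mismatch at position 6: 'a' vs 's'.

multi


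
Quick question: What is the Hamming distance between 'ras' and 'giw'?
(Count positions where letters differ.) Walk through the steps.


Alignment:
Position 1: 'r' vs 'g' = DIFFER
Position 2: 'a' vs 'i' = DIFFER
Position 3: 's' vs 'w' = DIFFER
Total differences: 3

3


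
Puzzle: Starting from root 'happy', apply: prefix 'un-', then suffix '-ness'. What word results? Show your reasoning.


Step 1: Add prefix 'un-' to 'happy' = 'unhappy'
Step 2: Add suffix '-ness' to 'unhappy' = 'unhappiness'

unhappiness


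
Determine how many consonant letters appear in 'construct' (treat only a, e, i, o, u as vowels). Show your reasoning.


Consonants in 'construct': c, n, s, t, r, c, t = 7 consonants.

7


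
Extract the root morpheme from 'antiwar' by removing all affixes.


Remove prefix 'anti' from 'antiwar' to get root 'war'.

war


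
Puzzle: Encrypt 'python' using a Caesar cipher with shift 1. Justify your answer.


Shift each letter by 1: p -> q, y -> z, t -> u, h -> i, o -> p, n -> o. Result: 'qzuipo'.

qzuipo


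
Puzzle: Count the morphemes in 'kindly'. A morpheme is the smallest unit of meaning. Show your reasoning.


Decomposition: kind (root) + -ly (suffix) = 2 morpheme(s)

2 morphemes


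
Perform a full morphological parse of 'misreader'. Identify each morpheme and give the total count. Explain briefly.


Step 1: Identify prefix: 'mis' (meaning: wrongly)
Step 2: Identify root: 'read'
Step 3: Identify suffix(es): 'er'
Decomposition: mis- (prefix: wrongly) + read (root) + -er (suffix: one who)
Total morphemes: 3

3 morphemes (mis- (prefix: wrongly) + read (root) + -er (suffix: one who))


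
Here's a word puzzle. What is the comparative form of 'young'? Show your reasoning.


Apply comparative formation (add -er): 'young' -> 'younger'.

younger


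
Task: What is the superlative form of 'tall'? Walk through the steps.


Apply superlative formation (add -est): 'tall' -> 'tallest'.

tallest


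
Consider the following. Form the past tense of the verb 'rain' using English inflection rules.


Apply rule: Add -ed. 'rain' becomes 'rained'.

rained


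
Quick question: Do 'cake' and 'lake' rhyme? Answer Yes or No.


Rime (stressed vowel + following sounds) of 'cake': -ake = /eɪk/
Rime of 'lake': -ake = /eɪk/
/eɪk/ and /eɪk/ are the same ending sound, so the words rhyme.

Yes


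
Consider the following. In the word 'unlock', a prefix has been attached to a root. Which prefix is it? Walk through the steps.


The word 'unlock' = 'un' (prefix) + 'lock' (root). The prefix is 'un'.

un


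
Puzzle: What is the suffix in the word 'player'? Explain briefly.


The word 'player' = 'play' (root) + '-er' (suffix). The suffix is '-er'.

er


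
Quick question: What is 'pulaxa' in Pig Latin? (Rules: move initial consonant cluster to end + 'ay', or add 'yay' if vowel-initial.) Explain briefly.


'pulaxa': move consonant cluster 'p' to end and add 'ay': 'ulaxapay'.

ulaxapay


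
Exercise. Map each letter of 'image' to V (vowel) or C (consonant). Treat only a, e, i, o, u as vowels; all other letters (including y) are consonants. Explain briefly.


Letter mapping: i = V, m = C, a = V, g = C, e = V.

VCVCV


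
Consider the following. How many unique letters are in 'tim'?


Unique letters in 'tim': {i, m, t} = 3 distinct letters.

3


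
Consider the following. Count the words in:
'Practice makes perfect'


Split into words: Practice | makes | perfect = 3 words.

3


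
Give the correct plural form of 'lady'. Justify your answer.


Apply rule: Change -y to -ies (consonant + y). 'lady' becomes 'ladies'.

ladies


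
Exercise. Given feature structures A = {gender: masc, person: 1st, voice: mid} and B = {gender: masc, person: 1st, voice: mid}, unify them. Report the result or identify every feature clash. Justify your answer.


Compare features:
gender: A=masc vs B=masc -> unified: masc
person: A=1st vs B=1st -> unified: 1st
voice: A=mid vs B=mid -> unified: mid
No clashes found.

Unified: {gender: masc, person: 1st, voice: mid}


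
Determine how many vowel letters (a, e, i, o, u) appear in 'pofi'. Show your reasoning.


Vowels in 'pofi': o, i = 2 vowels.

2


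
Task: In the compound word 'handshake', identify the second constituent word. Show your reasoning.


Split 'handshake' into 'hand' + 'shake'. The second part is 'shake'.

shake


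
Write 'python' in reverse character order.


Reverse 'python' character by character: 'nohtyp'.

nohtyp


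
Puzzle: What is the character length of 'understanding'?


Spell out 'understanding' and number each letter: u(1), n(2), d(3), e(4), r(5), s(6), t(7), a(8), n(9), d(10), i(11), n(12), g(13). Total: 13 letters.

13


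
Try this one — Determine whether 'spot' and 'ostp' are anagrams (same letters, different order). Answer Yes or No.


Sorted letters of 'spot': 'opst'
Sorted letters of 'ostp': 'opst'
They match.

Yes


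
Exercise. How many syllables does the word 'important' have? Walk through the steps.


Break 'important' into syllables: im-por-tant -> im | por | tant = 3 syllables

3 syllables


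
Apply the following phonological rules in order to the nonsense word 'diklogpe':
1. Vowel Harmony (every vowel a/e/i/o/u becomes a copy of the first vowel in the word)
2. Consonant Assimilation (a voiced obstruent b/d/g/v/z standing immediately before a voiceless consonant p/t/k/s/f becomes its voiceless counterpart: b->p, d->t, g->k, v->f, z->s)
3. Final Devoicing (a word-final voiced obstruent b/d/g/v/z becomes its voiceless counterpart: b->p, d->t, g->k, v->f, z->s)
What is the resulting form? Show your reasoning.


Starting form: 'diklogpe'
Rule 1: Vowel Harmony: all vowels become 'i' (matching first vowel). 'diklogpe' -> 'dikligpi'
Rule 2: Consonant Assimilation: voiced obstruent before voiceless consonant becomes voiceless ('gp' -> 'kp'). 'dikligpi' -> 'diklikpi'
Rule 3: Final Devoicing: the word ends in the vowel 'i', not a consonant. No change.
Final form: 'diklikpi'

diklikpi


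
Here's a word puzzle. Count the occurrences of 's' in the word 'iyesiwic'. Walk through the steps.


Letter 's' in 'iyesiwic': found at position(s) 4 = 1 occurrence(s).

1


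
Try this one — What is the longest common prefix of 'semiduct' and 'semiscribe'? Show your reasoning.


Compare from the start: 4 characters match: 'semi'. Mismatch at position 5: 'd' vs 's'.

semi


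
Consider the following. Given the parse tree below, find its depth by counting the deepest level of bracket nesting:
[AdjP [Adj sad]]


Count bracket nesting levels:
'[' at pos 0: depth = 1
'[' at pos 6: depth = 2
Maximum depth reached: 2

2


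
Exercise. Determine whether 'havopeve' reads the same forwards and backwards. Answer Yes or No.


Forward: 'havopeve'
Reversed: 'evepovah'
They differ.

No


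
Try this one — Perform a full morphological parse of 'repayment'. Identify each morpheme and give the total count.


Step 1: Identify prefix: 're' (meaning: again)
Step 2: Identify root: 'pay'
Step 3: Identify suffix(es): 'ment'
Decomposition: re- (prefix: again) + pay (root) + -ment (suffix: action/result)
Total morphemes: 3

3 morphemes (re- (prefix: again) + pay (root) + -ment (suffix: action/result))


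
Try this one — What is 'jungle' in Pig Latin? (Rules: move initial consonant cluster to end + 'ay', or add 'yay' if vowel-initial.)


'jungle': move consonant cluster 'j' to end and add 'ay': 'unglejay'.

unglejay


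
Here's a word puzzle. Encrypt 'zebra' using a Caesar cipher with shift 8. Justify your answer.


Shift each letter by 8: z -> h, e -> m, b -> j, r -> z, a -> i. Result: 'hmjzi'.

hmjzi


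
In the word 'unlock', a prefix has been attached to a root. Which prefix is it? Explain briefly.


The word 'unlock' = 'un' (prefix) + 'lock' (root). The prefix is 'un'.

un


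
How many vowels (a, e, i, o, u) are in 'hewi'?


Vowels in 'hewi': e, i = 2 vowels.

2


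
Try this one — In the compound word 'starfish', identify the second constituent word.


Split 'starfish' into 'star' + 'fish'. The second part is 'fish'.

fish


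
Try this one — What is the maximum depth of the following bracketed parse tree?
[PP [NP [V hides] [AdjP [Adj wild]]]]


Count bracket nesting levels:
'[' at pos 0: depth = 1
'[' at pos 4: depth = 2
'[' at pos 8: depth = 3
'[' at pos 18: depth = 3
'[' at pos 24: depth = 4
Maximum depth reached: 4

4


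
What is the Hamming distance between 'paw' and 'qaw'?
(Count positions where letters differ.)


Alignment:
Position 1: 'p' vs 'q' = DIFFER
Position 2: 'a' vs 'a' = match
Position 3: 'w' vs 'w' = match
Total differences: 1

1


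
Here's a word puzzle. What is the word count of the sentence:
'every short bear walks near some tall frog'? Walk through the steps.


Split into words: every | short | bear | walks | near | some | tall | frog = 8 words.

8


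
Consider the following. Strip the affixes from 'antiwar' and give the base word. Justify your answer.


Remove prefix 'anti' from 'antiwar' to get root 'war'.

war


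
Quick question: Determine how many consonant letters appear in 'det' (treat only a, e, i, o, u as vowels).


Consonants in 'det': d, t = 2 consonants.

2


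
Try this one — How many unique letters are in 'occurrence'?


Unique letters in 'occurrence': {c, e, n, o, r, u} = 6 distinct letters.

6


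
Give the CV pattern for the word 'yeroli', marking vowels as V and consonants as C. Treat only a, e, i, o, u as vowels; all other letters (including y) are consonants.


Letter mapping: y = C, e = V, r = C, o = V, l = C, i = V.

CVCVCV


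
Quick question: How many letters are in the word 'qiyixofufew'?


Spell out 'qiyixofufew' and number each letter: q(1), i(2), y(3), i(4), x(5), o(6), f(7), u(8), f(9), e(10), w(11). Total: 11 letters.

11


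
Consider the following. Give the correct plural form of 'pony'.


Apply rule: Change -y to -ies (consonant + y). 'pony' becomes 'ponies'.

ponies


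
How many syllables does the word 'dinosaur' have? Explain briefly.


Break 'dinosaur' into syllables: di-no-saur -> di | no | saur = 3 syllables

3 syllables


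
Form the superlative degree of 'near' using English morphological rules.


Apply superlative formation (add -est): 'near' -> 'nearest'.

nearest


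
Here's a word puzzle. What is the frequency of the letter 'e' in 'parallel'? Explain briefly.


Letter 'e' in 'parallel': found at position(s) 7 = 1 occurrence(s).

1


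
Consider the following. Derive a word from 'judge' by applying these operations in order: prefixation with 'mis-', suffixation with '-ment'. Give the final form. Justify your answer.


Step 1: Add prefix 'mis-' to 'judge' = 'misjudge'
Step 2: Add suffix '-ment' to 'misjudge' = 'misjudgment'

misjudgment


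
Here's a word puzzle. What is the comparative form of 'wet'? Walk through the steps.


Apply comparative formation (double final consonant, add -er): 'wet' -> 'wetter'.

wetter


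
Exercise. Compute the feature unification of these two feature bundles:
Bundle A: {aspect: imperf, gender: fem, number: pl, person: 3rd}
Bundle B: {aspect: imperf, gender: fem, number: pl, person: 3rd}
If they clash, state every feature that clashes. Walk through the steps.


Compare features:
aspect: A=imperf vs B=imperf -> unified: imperf
gender: A=fem vs B=fem -> unified: fem
number: A=pl vs B=pl -> unified: pl
person: A=3rd vs B=3rd -> unified: 3rd
No clashes found.

Unified: {aspect: imperf, gender: fem, number: pl, person: 3rd}


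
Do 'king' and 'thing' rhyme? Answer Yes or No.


Rime (stressed vowel + following sounds) of 'king': -ing = /ɪŋ/
Rime of 'thing': -ing = /ɪŋ/
/ɪŋ/ and /ɪŋ/ are the same ending sound, so the words rhyme.

Yes


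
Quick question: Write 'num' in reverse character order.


Reverse 'num' character by character: 'mun'.

mun


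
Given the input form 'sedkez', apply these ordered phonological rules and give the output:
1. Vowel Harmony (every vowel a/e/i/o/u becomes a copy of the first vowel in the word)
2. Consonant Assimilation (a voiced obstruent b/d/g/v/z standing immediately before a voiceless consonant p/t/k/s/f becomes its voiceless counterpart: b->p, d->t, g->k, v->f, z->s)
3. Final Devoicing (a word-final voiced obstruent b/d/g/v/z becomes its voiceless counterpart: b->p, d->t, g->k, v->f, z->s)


Starting form: 'sedkez'
Rule 1: Vowel Harmony: all vowels already match. No change.
Rule 2: Consonant Assimilation: voiced obstruent before voiceless consonant becomes voiceless ('dk' -> 'tk'). 'sedkez' -> 'setkez'
Rule 3: Final Devoicing: word-final voiced obstruent 'z' becomes voiceless 's'. 'setkez' -> 'setkes'
Final form: 'setkes'

setkes


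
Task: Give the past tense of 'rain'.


Apply rule: Add -ed. 'rain' becomes 'rained'.

rained


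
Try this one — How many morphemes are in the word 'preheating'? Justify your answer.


Decomposition: pre- (prefix) + heat (root) + -ing (suffix) = 3 morpheme(s)

3 morphemes


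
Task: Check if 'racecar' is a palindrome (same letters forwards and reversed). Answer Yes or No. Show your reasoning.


Forward: 'racecar'
Reversed: 'racecar'
They are identical.

Yes


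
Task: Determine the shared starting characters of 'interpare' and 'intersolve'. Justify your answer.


Compare from the start: 5 characters match: 'inter'. Mismatch at position 6: 'p' vs 's'.

inter


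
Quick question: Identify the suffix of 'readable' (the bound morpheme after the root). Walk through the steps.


The word 'readable' = 'read' (root) + '-able' (suffix). The suffix is '-able'.

able


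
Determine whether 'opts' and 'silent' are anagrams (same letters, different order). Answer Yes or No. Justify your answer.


Sorted letters of 'opts': 'opst'
Sorted letters of 'silent': 'eilnst'
They do not match.

No


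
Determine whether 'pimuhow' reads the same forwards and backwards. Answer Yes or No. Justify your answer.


Forward: 'pimuhow'
Reversed: 'wohumip'
They differ.

No


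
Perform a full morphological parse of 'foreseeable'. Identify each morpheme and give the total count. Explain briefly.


Step 1: Identify prefix: 'fore' (meaning: before/front)
Step 2: Identify root: 'see'
Step 3: Identify suffix(es): 'able'
Decomposition: fore- (prefix: before/front) + see (root) + -able (suffix: capable of)
Total morphemes: 3

3 morphemes (fore- (prefix: before/front) + see (root) + -able (suffix: capable of))


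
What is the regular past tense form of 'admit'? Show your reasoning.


Apply rule: Double final consonant and add -ed. 'admit' becomes 'admitted'.

admitted


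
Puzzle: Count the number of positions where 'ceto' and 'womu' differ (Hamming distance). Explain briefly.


Alignment:
Position 1: 'c' vs 'w' = DIFFER
Position 2: 'e' vs 'o' = DIFFER
Position 3: 't' vs 'm' = DIFFER
Position 4: 'o' vs 'u' = DIFFER
Total differences: 4

4


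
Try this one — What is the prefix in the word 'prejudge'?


The word 'prejudge' = 'pre' (prefix) + 'judge' (root). The prefix is 'pre'.

pre


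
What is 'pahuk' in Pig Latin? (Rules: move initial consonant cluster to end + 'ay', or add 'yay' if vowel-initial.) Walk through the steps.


'pahuk': move consonant cluster 'p' to end and add 'ay': 'ahukpay'.

ahukpay


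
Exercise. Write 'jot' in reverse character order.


Reverse 'jot' character by character: 'toj'.

toj


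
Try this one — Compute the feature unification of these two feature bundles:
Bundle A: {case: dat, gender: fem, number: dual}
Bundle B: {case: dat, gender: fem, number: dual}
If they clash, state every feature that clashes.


Compare features:
case: A=dat vs B=dat -> unified: dat
gender: A=fem vs B=fem -> unified: fem
number: A=dual vs B=dual -> unified: dual
No clashes found.

Unified: {case: dat, gender: fem, number: dual}


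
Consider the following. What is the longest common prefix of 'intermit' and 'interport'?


Compare from the start: 5 characters match: 'inter'. Mismatch at position 6: 'm' vs 'p'.

inter


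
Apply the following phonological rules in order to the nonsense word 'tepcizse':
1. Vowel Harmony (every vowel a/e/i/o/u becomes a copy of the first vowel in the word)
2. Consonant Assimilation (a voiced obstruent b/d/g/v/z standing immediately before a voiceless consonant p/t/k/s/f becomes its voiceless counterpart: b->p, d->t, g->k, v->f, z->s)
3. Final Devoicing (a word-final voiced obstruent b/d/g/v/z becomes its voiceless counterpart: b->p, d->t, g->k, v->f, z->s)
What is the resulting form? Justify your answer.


Starting form: 'tepcizse'
Rule 1: Vowel Harmony: all vowels become 'e' (matching first vowel). 'tepcizse' -> 'tepcezse'
Rule 2: Consonant Assimilation: voiced obstruent before voiceless consonant becomes voiceless ('zs' -> 'ss'). 'tepcezse' -> 'tepcesse'
Rule 3: Final Devoicing: the word ends in the vowel 'e', not a consonant. No change.
Final form: 'tepcesse'

tepcesse


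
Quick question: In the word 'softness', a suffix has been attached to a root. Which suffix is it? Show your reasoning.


The word 'softness' = 'soft' (root) + '-ness' (suffix). The suffix is '-ness'.

ness


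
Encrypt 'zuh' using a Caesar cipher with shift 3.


Shift each letter by 3: z -> c, u -> x, h -> k. Result: 'cxk'.

cxk


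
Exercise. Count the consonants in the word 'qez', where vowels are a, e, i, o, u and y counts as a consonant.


Consonants in 'qez': q, z = 2 consonants.

2


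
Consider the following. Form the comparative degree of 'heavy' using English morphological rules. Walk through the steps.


Apply comparative formation (consonant + y: change y to i, add -er): 'heavy' -> 'heavier'.

heavier


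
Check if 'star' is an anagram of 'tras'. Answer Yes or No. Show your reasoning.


Sorted letters of 'star': 'arst'
Sorted letters of 'tras': 'arst'
They match.

Yes


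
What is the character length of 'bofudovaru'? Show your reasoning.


Spell out 'bofudovaru' and number each letter: b(1), o(2), f(3), u(4), d(5), o(6), v(7), a(8), r(9), u(10). Total: 10 letters.

10


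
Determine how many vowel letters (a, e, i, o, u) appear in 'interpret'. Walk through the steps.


Vowels in 'interpret': i, e, e = 3 vowels.

3


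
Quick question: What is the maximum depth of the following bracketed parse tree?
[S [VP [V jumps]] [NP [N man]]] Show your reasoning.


Count bracket nesting levels:
'[' at pos 0: depth = 1
'[' at pos 3: depth = 2
'[' at pos 7: depth = 3
'[' at pos 18: depth = 2
'[' at pos 22: depth = 3
Maximum depth reached: 3

3


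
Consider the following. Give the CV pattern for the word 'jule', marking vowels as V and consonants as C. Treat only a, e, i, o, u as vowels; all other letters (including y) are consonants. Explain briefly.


Letter mapping: j = C, u = V, l = C, e = V.

CVCV


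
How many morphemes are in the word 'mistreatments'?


Decomposition: mis- (prefix) + treat (root) + -ment (suffix) + -s (plural) = 4 morpheme(s)

4 morphemes


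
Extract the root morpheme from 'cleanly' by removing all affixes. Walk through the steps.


Remove suffix '-ly' from 'cleanly' to get root 'clean'.

clean


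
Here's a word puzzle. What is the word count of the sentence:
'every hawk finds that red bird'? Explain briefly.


Split into words: every | hawk | finds | that | red | bird = 6 words.

6


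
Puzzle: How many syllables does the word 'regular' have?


Break 'regular' into syllables: reg-u-lar -> reg | u | lar = 3 syllables

3 syllables


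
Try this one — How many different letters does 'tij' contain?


Unique letters in 'tij': {i, j, t} = 3 distinct letters.

3


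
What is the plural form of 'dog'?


Apply rule: Add -s. 'dog' becomes 'dogs'.

dogs


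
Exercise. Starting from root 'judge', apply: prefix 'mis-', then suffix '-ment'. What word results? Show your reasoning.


Step 1: Add prefix 'mis-' to 'judge' = 'misjudge'
Step 2: Add suffix '-ment' to 'misjudge' = 'misjudgment'

misjudgment


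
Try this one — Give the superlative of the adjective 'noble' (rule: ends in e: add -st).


Apply superlative formation (ends in e: add -st): 'noble' -> 'noblest'.

noblest


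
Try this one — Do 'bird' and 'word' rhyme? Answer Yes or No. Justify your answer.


Rime (stressed vowel + following sounds) of 'bird': -ird = /ɜːrd/
Rime of 'word': -ord = /ɜːrd/
/ɜːrd/ and /ɜːrd/ are the same ending sound, so the words rhyme.

Yes


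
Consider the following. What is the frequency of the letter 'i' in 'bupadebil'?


Letter 'i' in 'bupadebil': found at position(s) 8 = 1 occurrence(s).

1


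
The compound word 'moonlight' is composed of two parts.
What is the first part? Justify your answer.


Split 'moonlight' into 'moon' + 'light'. The first part is 'moon'.

moon


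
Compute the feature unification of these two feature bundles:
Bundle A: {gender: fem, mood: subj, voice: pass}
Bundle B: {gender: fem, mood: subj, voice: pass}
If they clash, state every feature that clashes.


Compare features:
gender: A=fem vs B=fem -> unified: fem
mood: A=subj vs B=subj -> unified: subj
voice: A=pass vs B=pass -> unified: pass
No clashes found.

Unified: {gender: fem, mood: subj, voice: pass}


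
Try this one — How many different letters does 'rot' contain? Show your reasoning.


Unique letters in 'rot': {o, r, t} = 3 distinct letters.

3


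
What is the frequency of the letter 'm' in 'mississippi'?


Letter 'm' in 'mississippi': found at position(s) 1 = 1 occurrence(s).

1


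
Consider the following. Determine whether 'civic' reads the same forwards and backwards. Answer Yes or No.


Forward: 'civic'
Reversed: 'civic'
They are identical.

Yes


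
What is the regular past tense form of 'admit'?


Apply rule: Double final consonant and add -ed. 'admit' becomes 'admitted'.

admitted


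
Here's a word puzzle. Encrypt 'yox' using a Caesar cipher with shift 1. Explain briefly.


Shift each letter by 1: y -> z, o -> p, x -> y. Result: 'zpy'.

zpy


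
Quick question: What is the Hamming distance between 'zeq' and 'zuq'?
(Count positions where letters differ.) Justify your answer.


Alignment:
Position 1: 'z' vs 'z' = match
Position 2: 'e' vs 'u' = DIFFER
Position 3: 'q' vs 'q' = match
Total differences: 1

1


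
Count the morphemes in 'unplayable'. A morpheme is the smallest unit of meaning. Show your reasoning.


Decomposition: un- (prefix) + play (root) + -able (suffix) = 3 morpheme(s)

3 morphemes


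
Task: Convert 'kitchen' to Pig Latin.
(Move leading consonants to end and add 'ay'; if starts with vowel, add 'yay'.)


'kitchen': move consonant cluster 'k' to end and add 'ay': 'itchenkay'.

itchenkay


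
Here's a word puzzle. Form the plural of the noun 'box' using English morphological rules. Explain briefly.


Apply rule: Add -es (sibilant/fricative ending). 'box' becomes 'boxes'.

boxes


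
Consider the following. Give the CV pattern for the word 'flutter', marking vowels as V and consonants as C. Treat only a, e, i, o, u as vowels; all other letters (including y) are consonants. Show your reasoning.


Letter mapping: f = C, l = C, u = V, t = C, t = C, e = V, r = C.

CCVCCVC


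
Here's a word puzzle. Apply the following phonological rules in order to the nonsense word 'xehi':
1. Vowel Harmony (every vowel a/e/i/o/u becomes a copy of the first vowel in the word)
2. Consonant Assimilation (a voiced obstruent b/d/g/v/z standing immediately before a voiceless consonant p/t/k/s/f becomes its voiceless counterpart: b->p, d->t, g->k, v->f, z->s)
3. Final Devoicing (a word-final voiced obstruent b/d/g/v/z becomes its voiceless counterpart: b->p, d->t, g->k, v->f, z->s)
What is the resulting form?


Starting form: 'xehi'
Rule 1: Vowel Harmony: all vowels become 'e' (matching first vowel). 'xehi' -> 'xehe'
Rule 2: Consonant Assimilation: no voiced obstruent (b/d/g/v/z) stands immediately before a voiceless consonant (p/t/k/s/f). No change.
Rule 3: Final Devoicing: the word ends in the vowel 'e', not a consonant. No change.
Final form: 'xehe'

xehe


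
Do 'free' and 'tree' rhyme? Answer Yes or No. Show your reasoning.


Rime (stressed vowel + following sounds) of 'free': -ee = /iː/
Rime of 'tree': -ee = /iː/
/iː/ and /iː/ are the same ending sound, so the words rhyme.

Yes


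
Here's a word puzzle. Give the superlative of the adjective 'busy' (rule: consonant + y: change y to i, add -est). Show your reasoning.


Apply superlative formation (consonant + y: change y to i, add -est): 'busy' -> 'busiest'.

busiest


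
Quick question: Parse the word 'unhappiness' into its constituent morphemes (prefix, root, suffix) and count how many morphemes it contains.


Step 1: Identify prefix: 'un' (meaning: not/reverse)
Step 2: Identify root: 'happy'
Step 3: Identify suffix(es): 'ness'
Decomposition: un- (prefix: not/reverse) + happy (root) + -ness (suffix: state of)
Total morphemes: 3

3 morphemes (un- (prefix: not/reverse) + happy (root) + -ness (suffix: state of))


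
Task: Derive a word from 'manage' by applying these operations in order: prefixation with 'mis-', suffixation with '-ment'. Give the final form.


Step 1: Add prefix 'mis-' to 'manage' = 'mismanage'
Step 2: Add suffix '-ment' to 'mismanage' = 'mismanagement'

mismanagement


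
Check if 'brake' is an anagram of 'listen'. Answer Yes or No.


Sorted letters of 'brake': 'abekr'
Sorted letters of 'listen': 'eilnst'
They do not match.

No


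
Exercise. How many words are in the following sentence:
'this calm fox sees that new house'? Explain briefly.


Split into words: this | calm | fox | sees | that | new | house = 7 words.

7


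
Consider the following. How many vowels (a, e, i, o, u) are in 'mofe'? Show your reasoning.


Vowels in 'mofe': o, e = 2 vowels.

2


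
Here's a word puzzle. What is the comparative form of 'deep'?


Apply comparative formation (add -er): 'deep' -> 'deeper'.

deeper


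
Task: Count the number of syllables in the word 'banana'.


Break 'banana' into syllables: ba-na-na -> ba | na | na = 3 syllables

3 syllables
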